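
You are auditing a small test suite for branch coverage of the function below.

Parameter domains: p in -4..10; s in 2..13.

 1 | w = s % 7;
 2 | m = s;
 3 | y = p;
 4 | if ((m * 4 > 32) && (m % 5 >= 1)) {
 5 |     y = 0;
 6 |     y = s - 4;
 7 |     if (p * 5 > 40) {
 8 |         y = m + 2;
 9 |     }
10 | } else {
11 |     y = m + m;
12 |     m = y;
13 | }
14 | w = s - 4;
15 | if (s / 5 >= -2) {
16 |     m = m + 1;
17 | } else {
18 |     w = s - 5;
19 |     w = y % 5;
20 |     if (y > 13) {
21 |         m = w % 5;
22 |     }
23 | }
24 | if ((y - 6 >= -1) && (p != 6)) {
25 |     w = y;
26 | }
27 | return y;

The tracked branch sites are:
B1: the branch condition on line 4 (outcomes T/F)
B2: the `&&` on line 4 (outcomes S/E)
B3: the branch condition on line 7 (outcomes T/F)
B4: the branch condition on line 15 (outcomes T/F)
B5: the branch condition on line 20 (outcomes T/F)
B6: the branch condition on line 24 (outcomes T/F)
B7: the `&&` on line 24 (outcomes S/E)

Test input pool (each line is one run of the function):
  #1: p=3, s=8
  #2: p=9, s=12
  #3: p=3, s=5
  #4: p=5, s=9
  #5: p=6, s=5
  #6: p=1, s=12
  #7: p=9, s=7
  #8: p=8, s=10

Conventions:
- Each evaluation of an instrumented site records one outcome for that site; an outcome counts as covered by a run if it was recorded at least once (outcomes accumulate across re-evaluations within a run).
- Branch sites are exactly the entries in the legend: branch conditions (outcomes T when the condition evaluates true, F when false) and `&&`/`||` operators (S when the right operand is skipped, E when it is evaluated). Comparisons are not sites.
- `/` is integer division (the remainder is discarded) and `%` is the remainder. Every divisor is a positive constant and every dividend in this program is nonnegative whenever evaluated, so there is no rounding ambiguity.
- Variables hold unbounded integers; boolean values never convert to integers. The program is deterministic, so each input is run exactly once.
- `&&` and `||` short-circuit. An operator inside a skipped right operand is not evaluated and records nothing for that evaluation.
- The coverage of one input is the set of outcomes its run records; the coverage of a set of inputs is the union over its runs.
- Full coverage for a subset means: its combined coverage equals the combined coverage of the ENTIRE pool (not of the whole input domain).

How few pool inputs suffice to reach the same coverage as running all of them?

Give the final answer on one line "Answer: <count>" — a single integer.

test 1 (p=3, s=8) fires B2->S, B1->F, B4->T, B7->E, B6->T; hits B1=F, B2=S, B4=T, B6=T, B7=E
test 2 (p=9, s=12) fires B2->E, B1->T, B3->T, B4->T, B7->E, B6->T; hits B1=T, B2=E, B3=T, B4=T, B6=T, B7=E
test 3 (p=3, s=5) fires B2->S, B1->F, B4->T, B7->E, B6->T; hits B1=F, B2=S, B4=T, B6=T, B7=E
test 4 (p=5, s=9) fires B2->E, B1->T, B3->F, B4->T, B7->E, B6->T; hits B1=T, B2=E, B3=F, B4=T, B6=T, B7=E
test 5 (p=6, s=5) fires B2->S, B1->F, B4->T, B7->E, B6->F; hits B1=F, B2=S, B4=T, B6=F, B7=E
test 6 (p=1, s=12) fires B2->E, B1->T, B3->F, B4->T, B7->E, B6->T; hits B1=T, B2=E, B3=F, B4=T, B6=T, B7=E
test 7 (p=9, s=7) fires B2->S, B1->F, B4->T, B7->E, B6->T; hits B1=F, B2=S, B4=T, B6=T, B7=E
test 8 (p=8, s=10) fires B2->E, B1->F, B4->T, B7->E, B6->T; hits B1=F, B2=E, B4=T, B6=T, B7=E
together the pool reaches 10 outcomes: B1=T, B1=F, B2=S, B2=E, B3=T, B3=F, B4=T, B6=T, B6=F, B7=E
no size-1 subset reaches all 10 outcomes (best union: 6/10)
no size-2 subset reaches all 10 outcomes (best union: 9/10)
size 3: inputs {2, 4, 5} cover all 10 outcomes, and no lexicographically smaller subset of this size does

Answer: 3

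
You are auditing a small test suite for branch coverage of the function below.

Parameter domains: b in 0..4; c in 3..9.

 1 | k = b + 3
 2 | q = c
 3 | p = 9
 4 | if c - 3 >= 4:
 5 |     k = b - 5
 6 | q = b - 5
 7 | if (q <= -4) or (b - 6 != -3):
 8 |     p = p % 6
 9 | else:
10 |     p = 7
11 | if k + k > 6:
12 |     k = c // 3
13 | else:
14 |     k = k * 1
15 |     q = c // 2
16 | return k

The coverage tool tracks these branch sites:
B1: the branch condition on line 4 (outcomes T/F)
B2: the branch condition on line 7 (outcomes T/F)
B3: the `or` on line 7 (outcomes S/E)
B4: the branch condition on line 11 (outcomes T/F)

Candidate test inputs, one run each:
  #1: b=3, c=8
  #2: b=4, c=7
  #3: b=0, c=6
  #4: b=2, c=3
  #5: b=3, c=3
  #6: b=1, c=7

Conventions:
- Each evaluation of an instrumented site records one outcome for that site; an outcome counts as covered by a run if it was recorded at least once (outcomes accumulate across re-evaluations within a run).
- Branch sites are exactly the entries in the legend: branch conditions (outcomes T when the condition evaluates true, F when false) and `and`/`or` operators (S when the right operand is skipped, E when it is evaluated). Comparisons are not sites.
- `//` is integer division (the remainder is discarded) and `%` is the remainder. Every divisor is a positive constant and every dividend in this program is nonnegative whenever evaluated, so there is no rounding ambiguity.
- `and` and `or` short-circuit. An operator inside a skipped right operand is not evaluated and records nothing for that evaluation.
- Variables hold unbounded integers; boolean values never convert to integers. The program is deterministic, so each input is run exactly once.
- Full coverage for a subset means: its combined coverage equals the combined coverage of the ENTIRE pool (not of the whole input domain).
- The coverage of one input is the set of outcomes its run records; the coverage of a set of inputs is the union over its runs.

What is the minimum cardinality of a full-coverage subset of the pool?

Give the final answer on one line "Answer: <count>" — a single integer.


run #1 (b=3, c=8) runs B1->T, B3->E, B2->F, B4->F; records B1=T, B2=F, B3=E, B4=F
run #2 (b=4, c=7) runs B1->T, B3->E, B2->T, B4->F; records B1=T, B2=T, B3=E, B4=F
run #3 (b=0, c=6) runs B1->F, B3->S, B2->T, B4->F; records B1=F, B2=T, B3=S, B4=F
run #4 (b=2, c=3) runs B1->F, B3->E, B2->T, B4->T; records B1=F, B2=T, B3=E, B4=T
run #5 (b=3, c=3) runs B1->F, B3->E, B2->F, B4->T; records B1=F, B2=F, B3=E, B4=T
run #6 (b=1, c=7) runs B1->T, B3->S, B2->T, B4->F; records B1=T, B2=T, B3=S, B4=F
pool-wide coverage (8 outcomes): B1=T, B1=F, B2=T, B2=F, B3=S, B3=E, B4=T, B4=F
size 1 is not enough: best union over all size-1 subsets is 4/8
the canonical winner is {5, 6}: size 2, full 8-outcome coverage, earliest index list among size-2 covers
Answer: 2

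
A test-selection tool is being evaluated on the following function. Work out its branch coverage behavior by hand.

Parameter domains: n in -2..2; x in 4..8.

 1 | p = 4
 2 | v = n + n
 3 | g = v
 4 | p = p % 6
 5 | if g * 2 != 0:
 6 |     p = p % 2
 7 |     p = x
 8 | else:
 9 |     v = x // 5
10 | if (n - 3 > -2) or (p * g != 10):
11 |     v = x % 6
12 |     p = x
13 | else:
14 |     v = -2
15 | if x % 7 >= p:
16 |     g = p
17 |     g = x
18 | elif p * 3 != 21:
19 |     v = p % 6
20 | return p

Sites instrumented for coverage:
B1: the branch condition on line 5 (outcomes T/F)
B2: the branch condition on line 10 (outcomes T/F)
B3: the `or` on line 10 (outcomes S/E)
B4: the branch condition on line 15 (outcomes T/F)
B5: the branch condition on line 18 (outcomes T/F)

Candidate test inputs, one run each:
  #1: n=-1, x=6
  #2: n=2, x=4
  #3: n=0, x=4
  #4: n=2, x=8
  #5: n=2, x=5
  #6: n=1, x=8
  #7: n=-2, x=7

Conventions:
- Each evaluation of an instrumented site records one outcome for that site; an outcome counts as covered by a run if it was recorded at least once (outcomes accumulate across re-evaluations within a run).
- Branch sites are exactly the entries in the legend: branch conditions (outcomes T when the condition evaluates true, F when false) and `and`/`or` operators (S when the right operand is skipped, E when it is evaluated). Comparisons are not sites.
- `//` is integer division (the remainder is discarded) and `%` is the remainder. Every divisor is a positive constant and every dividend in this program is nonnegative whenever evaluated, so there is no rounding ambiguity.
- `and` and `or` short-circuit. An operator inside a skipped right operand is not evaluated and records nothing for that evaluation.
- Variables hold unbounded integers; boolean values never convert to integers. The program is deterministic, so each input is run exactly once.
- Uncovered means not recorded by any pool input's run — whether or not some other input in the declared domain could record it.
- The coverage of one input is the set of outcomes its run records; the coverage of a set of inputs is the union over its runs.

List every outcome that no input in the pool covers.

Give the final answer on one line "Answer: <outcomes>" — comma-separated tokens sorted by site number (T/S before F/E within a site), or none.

input #1 (n=-1, x=6): events B1->T, B3->E, B2->T, B4->T; covers B1=T, B2=T, B3=E, B4=T
input #2 (n=2, x=4): events B1->T, B3->S, B2->T, B4->T; covers B1=T, B2=T, B3=S, B4=T
input #3 (n=0, x=4): events B1->F, B3->E, B2->T, B4->T; covers B1=F, B2=T, B3=E, B4=T
input #4 (n=2, x=8): events B1->T, B3->S, B2->T, B4->F, B5->T; covers B1=T, B2=T, B3=S, B4=F, B5=T
input #5 (n=2, x=5): events B1->T, B3->S, B2->T, B4->T; covers B1=T, B2=T, B3=S, B4=T
input #6 (n=1, x=8): events B1->T, B3->E, B2->T, B4->F, B5->T; covers B1=T, B2=T, B3=E, B4=F, B5=T
input #7 (n=-2, x=7): events B1->T, B3->E, B2->T, B4->F, B5->F; covers B1=T, B2=T, B3=E, B4=F, B5=F
union over the pool: B1=T, B1=F, B2=T, B3=S, B3=E, B4=T, B4=F, B5=T, B5=F
uncovered (1 of 10): B2=F

Answer: B2=F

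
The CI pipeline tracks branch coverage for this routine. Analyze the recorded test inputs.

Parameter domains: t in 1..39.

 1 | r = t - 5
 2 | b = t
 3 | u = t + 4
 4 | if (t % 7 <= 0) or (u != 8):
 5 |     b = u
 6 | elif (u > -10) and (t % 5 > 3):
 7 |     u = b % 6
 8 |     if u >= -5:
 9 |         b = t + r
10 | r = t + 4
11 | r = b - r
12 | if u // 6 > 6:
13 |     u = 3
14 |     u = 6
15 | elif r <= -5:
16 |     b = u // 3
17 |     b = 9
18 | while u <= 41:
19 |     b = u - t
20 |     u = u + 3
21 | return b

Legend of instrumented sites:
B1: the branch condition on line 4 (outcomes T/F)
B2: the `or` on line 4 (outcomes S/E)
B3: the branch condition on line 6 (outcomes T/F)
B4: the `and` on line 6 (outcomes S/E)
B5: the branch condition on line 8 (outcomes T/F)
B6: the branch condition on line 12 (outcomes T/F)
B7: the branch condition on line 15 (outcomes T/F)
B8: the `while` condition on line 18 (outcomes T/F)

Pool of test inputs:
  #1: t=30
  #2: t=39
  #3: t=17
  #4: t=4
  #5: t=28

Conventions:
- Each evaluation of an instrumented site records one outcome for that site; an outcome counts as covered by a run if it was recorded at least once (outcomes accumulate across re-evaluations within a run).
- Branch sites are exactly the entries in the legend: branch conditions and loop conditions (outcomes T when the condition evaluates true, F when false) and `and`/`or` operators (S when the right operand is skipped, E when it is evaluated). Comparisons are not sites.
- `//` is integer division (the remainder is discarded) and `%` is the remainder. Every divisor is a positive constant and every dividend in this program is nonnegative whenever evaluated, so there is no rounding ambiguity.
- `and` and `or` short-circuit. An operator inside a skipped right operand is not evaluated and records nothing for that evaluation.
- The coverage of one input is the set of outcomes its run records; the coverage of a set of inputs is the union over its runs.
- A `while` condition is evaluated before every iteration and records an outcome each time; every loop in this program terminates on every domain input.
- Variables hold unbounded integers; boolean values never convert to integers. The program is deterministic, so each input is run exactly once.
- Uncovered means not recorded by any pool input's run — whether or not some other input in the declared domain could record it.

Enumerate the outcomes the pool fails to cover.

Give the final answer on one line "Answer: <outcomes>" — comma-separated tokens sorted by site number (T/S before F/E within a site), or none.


run #1 (t=30) runs B2->E, B1->T, B6->F, B7->F, B8->T, B8->T, B8->T, B8->F; records B1=T, B2=E, B6=F, B7=F, B8=T, B8=F
run #2 (t=39) runs B2->E, B1->T, B6->T, B8->T, B8->T, B8->T, B8->T, B8->T, B8->T, B8->T, B8->T, B8->T, B8->T, B8->T, ...; records B1=T, B2=E, B6=T, B8=T, B8=F
run #3 (t=17) runs B2->E, B1->T, B6->F, B7->F, B8->T, B8->T, B8->T, B8->T, B8->T, B8->T, B8->T, B8->F; records B1=T, B2=E, B6=F, B7=F, B8=T, B8=F
run #4 (t=4) runs B2->E, B1->F, B4->E, B3->T, B5->T, B6->F, B7->T, B8->T, B8->T, B8->T, B8->T, B8->T, B8->T, B8->T, ...; records B1=F, B2=E, B3=T, B4=E, B5=T, B6=F, B7=T, B8=T, B8=F
run #5 (t=28) runs B2->S, B1->T, B6->F, B7->F, B8->T, B8->T, B8->T, B8->T, B8->F; records B1=T, B2=S, B6=F, B7=F, B8=T, B8=F
union over the pool: B1=T, B1=F, B2=S, B2=E, B3=T, B4=E, B5=T, B6=T, B6=F, B7=T, B7=F, B8=T, B8=F
uncovered (3 of 16): B3=F, B4=S, B5=F
Answer: B3=F, B4=S, B5=F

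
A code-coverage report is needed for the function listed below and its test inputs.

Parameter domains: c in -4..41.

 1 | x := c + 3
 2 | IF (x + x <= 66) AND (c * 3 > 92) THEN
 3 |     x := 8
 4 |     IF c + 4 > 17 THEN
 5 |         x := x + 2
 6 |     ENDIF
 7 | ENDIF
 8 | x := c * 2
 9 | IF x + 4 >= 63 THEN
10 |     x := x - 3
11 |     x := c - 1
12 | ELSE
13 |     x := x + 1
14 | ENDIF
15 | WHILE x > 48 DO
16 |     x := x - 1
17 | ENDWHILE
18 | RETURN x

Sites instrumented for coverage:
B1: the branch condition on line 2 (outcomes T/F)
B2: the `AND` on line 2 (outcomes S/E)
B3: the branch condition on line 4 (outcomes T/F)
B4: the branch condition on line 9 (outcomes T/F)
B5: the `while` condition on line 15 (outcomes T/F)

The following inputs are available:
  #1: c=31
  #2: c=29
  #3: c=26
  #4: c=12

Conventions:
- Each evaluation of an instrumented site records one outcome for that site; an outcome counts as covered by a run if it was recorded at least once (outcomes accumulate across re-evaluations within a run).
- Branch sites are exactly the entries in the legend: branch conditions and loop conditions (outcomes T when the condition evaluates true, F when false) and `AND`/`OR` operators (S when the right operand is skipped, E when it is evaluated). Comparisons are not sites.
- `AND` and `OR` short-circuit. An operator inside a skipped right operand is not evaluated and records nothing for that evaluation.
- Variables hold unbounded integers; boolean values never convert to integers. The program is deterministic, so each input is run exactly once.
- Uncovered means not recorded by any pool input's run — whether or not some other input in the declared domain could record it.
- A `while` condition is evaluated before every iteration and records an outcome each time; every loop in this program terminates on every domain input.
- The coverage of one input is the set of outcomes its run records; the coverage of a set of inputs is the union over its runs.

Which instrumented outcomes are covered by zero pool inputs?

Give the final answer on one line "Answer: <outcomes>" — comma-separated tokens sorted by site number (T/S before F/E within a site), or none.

#1 (c=31) -> B2->S, B1->F, B4->T, B5->F; covered: B1=F, B2=S, B4=T, B5=F
#2 (c=29) -> B2->E, B1->F, B4->F, B5->T, B5->T, B5->T, B5->T, B5->T, B5->T, B5->T, B5->T, B5->T, B5->T, B5->T, ...; covered: B1=F, B2=E, B4=F, B5=T, B5=F
#3 (c=26) -> B2->E, B1->F, B4->F, B5->T, B5->T, B5->T, B5->T, B5->T, B5->F; covered: B1=F, B2=E, B4=F, B5=T, B5=F
#4 (c=12) -> B2->E, B1->F, B4->F, B5->F; covered: B1=F, B2=E, B4=F, B5=F
union over the pool: B1=F, B2=S, B2=E, B4=T, B4=F, B5=T, B5=F
uncovered (3 of 10): B1=T, B3=T, B3=F

Answer: B1=T, B3=T, B3=F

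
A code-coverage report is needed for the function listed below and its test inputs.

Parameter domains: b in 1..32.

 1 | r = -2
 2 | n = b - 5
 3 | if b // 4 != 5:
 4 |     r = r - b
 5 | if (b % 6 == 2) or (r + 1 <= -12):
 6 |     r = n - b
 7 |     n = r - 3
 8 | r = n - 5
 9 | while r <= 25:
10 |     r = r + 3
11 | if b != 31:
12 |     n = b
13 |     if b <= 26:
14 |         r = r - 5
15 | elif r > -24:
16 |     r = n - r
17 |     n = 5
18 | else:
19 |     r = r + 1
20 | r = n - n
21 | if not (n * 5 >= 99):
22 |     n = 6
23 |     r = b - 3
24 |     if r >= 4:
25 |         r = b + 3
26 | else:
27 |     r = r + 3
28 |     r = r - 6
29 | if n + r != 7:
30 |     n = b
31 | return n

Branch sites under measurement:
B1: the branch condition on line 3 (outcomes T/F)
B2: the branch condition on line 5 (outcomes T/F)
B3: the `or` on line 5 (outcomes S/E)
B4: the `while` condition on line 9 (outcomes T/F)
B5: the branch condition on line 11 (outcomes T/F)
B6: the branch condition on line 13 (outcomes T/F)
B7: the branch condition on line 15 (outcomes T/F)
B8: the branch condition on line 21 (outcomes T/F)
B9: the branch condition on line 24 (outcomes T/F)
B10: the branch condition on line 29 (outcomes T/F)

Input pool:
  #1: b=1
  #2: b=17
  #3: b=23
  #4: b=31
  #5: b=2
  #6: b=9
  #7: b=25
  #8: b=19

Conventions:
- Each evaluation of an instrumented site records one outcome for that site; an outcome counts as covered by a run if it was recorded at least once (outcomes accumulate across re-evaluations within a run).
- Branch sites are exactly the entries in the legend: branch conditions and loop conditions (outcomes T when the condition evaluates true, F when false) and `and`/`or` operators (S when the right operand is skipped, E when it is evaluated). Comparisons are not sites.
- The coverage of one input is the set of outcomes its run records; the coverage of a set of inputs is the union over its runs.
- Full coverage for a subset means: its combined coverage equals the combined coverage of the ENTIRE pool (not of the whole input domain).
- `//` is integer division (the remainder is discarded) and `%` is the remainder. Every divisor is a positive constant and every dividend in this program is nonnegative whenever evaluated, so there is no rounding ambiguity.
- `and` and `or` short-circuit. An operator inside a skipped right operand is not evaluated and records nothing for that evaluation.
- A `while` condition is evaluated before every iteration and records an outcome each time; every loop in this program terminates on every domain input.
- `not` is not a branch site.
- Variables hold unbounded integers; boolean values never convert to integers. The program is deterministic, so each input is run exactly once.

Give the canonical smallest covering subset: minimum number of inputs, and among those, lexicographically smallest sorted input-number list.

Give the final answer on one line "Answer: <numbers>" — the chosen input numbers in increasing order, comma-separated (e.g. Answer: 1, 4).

test 1 (b=1) fires B1->T, B3->E, B2->F, B4->T, B4->T, B4->T, B4->T, B4->T, B4->T, B4->T, B4->T, B4->T, B4->T, B4->T, ...; hits B1=T, B2=F, B3=E, B4=T, B4=F, B5=T, B6=T, B8=T, B9=F, B10=T
test 2 (b=17) fires B1->T, B3->E, B2->T, B4->T, B4->T, B4->T, B4->T, B4->T, B4->T, B4->T, B4->T, B4->T, B4->T, B4->T, ...; hits B1=T, B2=T, B3=E, B4=T, B4=F, B5=T, B6=T, B8=T, B9=T, B10=T
test 3 (b=23) fires B1->F, B3->E, B2->F, B4->T, B4->T, B4->T, B4->T, B4->T, B4->F, B5->T, B6->T, B8->F, B10->T; hits B1=F, B2=F, B3=E, B4=T, B4=F, B5=T, B6=T, B8=F, B10=T
test 4 (b=31) fires B1->T, B3->E, B2->T, B4->T, B4->T, B4->T, B4->T, B4->T, B4->T, B4->T, B4->T, B4->T, B4->T, B4->T, ...; hits B1=T, B2=T, B3=E, B4=T, B4=F, B5=F, B7=T, B8=T, B9=T, B10=T
test 5 (b=2) fires B1->T, B3->S, B2->T, B4->T, B4->T, B4->T, B4->T, B4->T, B4->T, B4->T, B4->T, B4->T, B4->T, B4->T, ...; hits B1=T, B2=T, B3=S, B4=T, B4=F, B5=T, B6=T, B8=T, B9=F, B10=T
test 6 (b=9) fires B1->T, B3->E, B2->F, B4->T, B4->T, B4->T, B4->T, B4->T, B4->T, B4->T, B4->T, B4->T, B4->F, B5->T, ...; hits B1=T, B2=F, B3=E, B4=T, B4=F, B5=T, B6=T, B8=T, B9=T, B10=T
test 7 (b=25) fires B1->T, B3->E, B2->T, B4->T, B4->T, B4->T, B4->T, B4->T, B4->T, B4->T, B4->T, B4->T, B4->T, B4->T, ...; hits B1=T, B2=T, B3=E, B4=T, B4=F, B5=T, B6=T, B8=F, B10=T
test 8 (b=19) fires B1->T, B3->E, B2->T, B4->T, B4->T, B4->T, B4->T, B4->T, B4->T, B4->T, B4->T, B4->T, B4->T, B4->T, ...; hits B1=T, B2=T, B3=E, B4=T, B4=F, B5=T, B6=T, B8=T, B9=T, B10=T
together the pool reaches 17 outcomes: B1=T, B1=F, B2=T, B2=F, B3=S, B3=E, B4=T, B4=F, B5=T, B5=F, B6=T, B7=T, B8=T, B8=F, B9=T, B9=F, B10=T
checked all size-1 subsets: none covers 17 outcomes (max 10/17)
checked all size-2 subsets: none covers 17 outcomes (max 15/17)
the canonical winner is {3, 4, 5}: size 3, full 17-outcome coverage, earliest index list among size-3 covers

Answer: 3, 4, 5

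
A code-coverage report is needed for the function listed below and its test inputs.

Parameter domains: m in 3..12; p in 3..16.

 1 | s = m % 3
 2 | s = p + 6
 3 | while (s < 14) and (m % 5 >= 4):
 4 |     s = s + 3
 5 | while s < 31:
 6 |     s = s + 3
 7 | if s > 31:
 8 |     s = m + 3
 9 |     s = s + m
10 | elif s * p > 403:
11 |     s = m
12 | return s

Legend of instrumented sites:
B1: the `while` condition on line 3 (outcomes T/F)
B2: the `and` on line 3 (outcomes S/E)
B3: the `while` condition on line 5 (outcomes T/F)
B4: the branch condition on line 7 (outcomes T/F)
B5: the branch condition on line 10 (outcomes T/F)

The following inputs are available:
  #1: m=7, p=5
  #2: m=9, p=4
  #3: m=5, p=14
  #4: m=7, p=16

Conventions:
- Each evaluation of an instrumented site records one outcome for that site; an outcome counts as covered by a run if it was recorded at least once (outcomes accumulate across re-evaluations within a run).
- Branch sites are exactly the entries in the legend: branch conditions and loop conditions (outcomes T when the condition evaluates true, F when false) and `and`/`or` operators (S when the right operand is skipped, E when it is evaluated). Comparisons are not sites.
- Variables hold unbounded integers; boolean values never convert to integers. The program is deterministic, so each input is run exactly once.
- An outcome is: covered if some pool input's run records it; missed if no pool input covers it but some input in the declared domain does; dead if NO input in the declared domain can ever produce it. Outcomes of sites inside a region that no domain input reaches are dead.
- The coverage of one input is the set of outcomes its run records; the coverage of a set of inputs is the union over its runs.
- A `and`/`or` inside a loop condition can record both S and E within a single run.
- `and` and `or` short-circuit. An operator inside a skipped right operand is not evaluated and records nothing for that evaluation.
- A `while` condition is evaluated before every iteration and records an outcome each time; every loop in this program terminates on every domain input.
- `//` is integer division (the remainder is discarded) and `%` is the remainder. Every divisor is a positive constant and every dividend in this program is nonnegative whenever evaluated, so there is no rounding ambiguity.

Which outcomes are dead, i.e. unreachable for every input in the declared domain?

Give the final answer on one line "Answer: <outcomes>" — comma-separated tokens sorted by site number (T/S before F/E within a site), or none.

sweeping the full domain (140 inputs) for each outcome:
  reachable outcomes have witnesses, e.g. B1=T (e.g. m=4, p=3), B1=F (e.g. m=3, p=3), B2=S (e.g. m=3, p=8), B2=E (e.g. m=3, p=3)

Answer: none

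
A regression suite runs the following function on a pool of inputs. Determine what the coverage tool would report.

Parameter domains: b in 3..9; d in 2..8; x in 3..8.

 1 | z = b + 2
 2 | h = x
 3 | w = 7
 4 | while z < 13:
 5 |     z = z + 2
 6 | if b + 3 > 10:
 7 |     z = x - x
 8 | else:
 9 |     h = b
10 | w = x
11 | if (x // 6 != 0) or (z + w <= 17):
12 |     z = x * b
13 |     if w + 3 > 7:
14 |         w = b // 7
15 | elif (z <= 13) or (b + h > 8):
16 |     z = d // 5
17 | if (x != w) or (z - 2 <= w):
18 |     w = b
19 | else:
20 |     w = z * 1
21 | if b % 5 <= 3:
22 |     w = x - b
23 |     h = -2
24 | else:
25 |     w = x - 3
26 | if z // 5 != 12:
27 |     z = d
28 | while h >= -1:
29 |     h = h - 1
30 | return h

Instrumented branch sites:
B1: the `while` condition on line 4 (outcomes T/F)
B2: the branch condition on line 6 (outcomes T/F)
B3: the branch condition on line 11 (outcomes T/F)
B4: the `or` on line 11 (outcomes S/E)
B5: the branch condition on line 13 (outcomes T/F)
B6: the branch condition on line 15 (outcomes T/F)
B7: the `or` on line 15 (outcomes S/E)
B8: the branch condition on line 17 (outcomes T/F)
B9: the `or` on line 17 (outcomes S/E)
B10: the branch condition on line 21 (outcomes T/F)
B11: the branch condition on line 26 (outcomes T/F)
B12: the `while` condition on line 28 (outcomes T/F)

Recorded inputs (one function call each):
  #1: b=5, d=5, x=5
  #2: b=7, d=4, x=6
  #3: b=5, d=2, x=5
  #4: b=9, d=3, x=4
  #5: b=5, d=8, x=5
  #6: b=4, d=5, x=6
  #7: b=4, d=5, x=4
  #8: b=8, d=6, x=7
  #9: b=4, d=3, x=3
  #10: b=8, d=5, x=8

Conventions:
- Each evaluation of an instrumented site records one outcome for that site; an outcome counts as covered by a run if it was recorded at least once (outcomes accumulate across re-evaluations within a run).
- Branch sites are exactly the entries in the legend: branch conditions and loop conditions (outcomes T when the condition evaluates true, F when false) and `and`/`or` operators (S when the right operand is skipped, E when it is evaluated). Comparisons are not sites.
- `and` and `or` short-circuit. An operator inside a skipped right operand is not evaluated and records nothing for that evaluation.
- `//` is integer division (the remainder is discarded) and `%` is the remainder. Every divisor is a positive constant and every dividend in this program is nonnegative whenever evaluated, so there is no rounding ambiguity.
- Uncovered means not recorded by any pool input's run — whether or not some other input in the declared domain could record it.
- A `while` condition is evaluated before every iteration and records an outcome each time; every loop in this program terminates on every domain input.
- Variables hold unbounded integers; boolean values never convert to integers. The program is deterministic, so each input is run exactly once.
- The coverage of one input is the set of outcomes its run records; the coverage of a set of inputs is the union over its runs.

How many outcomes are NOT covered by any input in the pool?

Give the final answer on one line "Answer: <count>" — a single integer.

#1 (b=5, d=5, x=5) -> B1->T, B1->T, B1->T, B1->F, B2->F, B4->E, B3->F, B7->S, B6->T, B9->E, B8->T, B10->T, B11->T, B12->F; covered: B1=T, B1=F, B2=F, B3=F, B4=E, B6=T, B7=S, B8=T, B9=E, B10=T, B11=T, B12=F
#2 (b=7, d=4, x=6) -> B1->T, B1->T, B1->F, B2->F, B4->S, B3->T, B5->T, B9->S, B8->T, B10->T, B11->T, B12->F; covered: B1=T, B1=F, B2=F, B3=T, B4=S, B5=T, B8=T, B9=S, B10=T, B11=T, B12=F
#3 (b=5, d=2, x=5) -> B1->T, B1->T, B1->T, B1->F, B2->F, B4->E, B3->F, B7->S, B6->T, B9->E, B8->T, B10->T, B11->T, B12->F; covered: B1=T, B1=F, B2=F, B3=F, B4=E, B6=T, B7=S, B8=T, B9=E, B10=T, B11=T, B12=F
#4 (b=9, d=3, x=4) -> B1->T, B1->F, B2->T, B4->E, B3->T, B5->F, B9->E, B8->F, B10->F, B11->T, B12->T, B12->T, B12->T, B12->T, ...; covered: B1=T, B1=F, B2=T, B3=T, B4=E, B5=F, B8=F, B9=E, B10=F, B11=T, B12=T, B12=F
#5 (b=5, d=8, x=5) -> B1->T, B1->T, B1->T, B1->F, B2->F, B4->E, B3->F, B7->S, B6->T, B9->E, B8->T, B10->T, B11->T, B12->F; covered: B1=T, B1=F, B2=F, B3=F, B4=E, B6=T, B7=S, B8=T, B9=E, B10=T, B11=T, B12=F
#6 (b=4, d=5, x=6) -> B1->T, B1->T, B1->T, B1->T, B1->F, B2->F, B4->S, B3->T, B5->T, B9->S, B8->T, B10->F, B11->T, B12->T, ...; covered: B1=T, B1=F, B2=F, B3=T, B4=S, B5=T, B8=T, B9=S, B10=F, B11=T, B12=T, B12=F
#7 (b=4, d=5, x=4) -> B1->T, B1->T, B1->T, B1->T, B1->F, B2->F, B4->E, B3->F, B7->E, B6->F, B9->E, B8->F, B10->F, B11->T, ...; covered: B1=T, B1=F, B2=F, B3=F, B4=E, B6=F, B7=E, B8=F, B9=E, B10=F, B11=T, B12=T, B12=F
#8 (b=8, d=6, x=7) -> B1->T, B1->T, B1->F, B2->T, B4->S, B3->T, B5->T, B9->S, B8->T, B10->T, B11->T, B12->F; covered: B1=T, B1=F, B2=T, B3=T, B4=S, B5=T, B8=T, B9=S, B10=T, B11=T, B12=F
#9 (b=4, d=3, x=3) -> B1->T, B1->T, B1->T, B1->T, B1->F, B2->F, B4->E, B3->T, B5->F, B9->E, B8->F, B10->F, B11->T, B12->T, ...; covered: B1=T, B1=F, B2=F, B3=T, B4=E, B5=F, B8=F, B9=E, B10=F, B11=T, B12=T, B12=F
#10 (b=8, d=5, x=8) -> B1->T, B1->T, B1->F, B2->T, B4->S, B3->T, B5->T, B9->S, B8->T, B10->T, B11->F, B12->F; covered: B1=T, B1=F, B2=T, B3=T, B4=S, B5=T, B8=T, B9=S, B10=T, B11=F, B12=F
union over the pool: B1=T, B1=F, B2=T, B2=F, B3=T, B3=F, B4=S, B4=E, B5=T, B5=F, B6=T, B6=F, B7=S, B7=E, B8=T, B8=F, B9=S, B9=E, B10=T, B10=F, B11=T, B11=F, B12=T, B12=F
uncovered (0 of 24): none

Answer: 0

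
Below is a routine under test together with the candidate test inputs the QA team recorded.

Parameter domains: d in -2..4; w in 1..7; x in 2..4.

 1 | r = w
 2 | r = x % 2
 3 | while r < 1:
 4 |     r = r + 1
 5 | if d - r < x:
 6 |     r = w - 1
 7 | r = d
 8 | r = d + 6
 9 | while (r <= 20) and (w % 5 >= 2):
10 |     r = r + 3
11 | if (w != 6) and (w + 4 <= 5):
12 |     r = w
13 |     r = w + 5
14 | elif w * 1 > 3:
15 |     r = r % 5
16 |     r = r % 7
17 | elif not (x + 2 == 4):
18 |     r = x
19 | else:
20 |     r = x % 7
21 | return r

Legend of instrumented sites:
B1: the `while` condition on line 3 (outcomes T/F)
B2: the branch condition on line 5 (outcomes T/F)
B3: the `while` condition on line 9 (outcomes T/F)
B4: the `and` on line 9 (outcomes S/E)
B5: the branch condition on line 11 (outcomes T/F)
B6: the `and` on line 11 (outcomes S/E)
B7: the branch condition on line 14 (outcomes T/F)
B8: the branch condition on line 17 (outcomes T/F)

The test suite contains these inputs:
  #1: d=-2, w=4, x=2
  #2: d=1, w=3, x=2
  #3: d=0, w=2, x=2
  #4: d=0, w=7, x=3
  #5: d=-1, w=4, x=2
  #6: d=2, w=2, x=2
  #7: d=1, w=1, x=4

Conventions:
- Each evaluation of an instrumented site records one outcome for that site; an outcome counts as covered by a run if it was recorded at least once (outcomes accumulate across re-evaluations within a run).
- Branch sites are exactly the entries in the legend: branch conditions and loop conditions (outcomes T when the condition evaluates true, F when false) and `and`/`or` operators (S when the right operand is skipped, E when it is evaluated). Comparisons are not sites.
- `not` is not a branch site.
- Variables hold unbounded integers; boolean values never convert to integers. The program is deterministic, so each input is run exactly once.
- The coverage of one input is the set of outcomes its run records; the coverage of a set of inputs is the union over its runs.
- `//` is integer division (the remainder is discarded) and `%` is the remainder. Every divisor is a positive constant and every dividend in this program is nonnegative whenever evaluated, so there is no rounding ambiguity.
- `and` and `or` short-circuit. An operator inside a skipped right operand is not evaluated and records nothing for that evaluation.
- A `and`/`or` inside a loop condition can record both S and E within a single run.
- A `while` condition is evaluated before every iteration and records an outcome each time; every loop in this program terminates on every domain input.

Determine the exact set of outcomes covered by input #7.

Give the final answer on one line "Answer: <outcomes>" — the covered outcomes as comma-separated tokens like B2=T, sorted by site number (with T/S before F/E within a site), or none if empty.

Running input #7 (d=1, w=1, x=4), event by event:
  B1->T, B1->F, B2->T, B4->E, B3->F, B6->E, B5->T
collecting distinct outcomes: B1=T, B1=F, B2=T, B3=F, B4=E, B5=T, B6=E

Answer: B1=T, B1=F, B2=T, B3=F, B4=E, B5=T, B6=E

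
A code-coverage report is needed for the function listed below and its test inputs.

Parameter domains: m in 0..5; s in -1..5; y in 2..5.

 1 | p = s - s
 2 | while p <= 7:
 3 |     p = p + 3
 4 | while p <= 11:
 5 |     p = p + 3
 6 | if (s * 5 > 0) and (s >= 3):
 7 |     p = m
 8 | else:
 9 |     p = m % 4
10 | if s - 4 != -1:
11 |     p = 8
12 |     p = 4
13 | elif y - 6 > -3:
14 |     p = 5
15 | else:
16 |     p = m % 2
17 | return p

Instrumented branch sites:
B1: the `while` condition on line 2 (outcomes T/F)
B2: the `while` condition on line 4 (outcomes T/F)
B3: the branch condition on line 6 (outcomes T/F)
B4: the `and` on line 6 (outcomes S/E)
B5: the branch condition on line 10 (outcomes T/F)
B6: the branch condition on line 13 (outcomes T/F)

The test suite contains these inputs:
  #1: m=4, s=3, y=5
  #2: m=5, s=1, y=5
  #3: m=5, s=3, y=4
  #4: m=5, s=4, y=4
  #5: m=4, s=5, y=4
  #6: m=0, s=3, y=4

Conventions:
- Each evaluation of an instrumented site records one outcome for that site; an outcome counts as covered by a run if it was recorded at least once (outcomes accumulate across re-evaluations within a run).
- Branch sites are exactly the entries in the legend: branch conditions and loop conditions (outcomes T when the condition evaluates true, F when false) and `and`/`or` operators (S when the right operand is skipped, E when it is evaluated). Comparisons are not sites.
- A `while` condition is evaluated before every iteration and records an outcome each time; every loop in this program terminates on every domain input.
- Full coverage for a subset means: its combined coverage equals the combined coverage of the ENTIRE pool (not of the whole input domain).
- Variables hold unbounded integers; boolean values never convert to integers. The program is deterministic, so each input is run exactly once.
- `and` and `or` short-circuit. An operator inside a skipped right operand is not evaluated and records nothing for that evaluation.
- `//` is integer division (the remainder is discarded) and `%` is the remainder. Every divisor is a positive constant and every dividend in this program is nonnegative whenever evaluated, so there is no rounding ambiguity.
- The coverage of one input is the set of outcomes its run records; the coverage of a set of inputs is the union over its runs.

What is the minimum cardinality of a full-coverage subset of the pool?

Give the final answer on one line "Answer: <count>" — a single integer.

#1 (m=4, s=3, y=5) -> B1->T, B1->T, B1->T, B1->F, B2->T, B2->F, B4->E, B3->T, B5->F, B6->T; covered: B1=T, B1=F, B2=T, B2=F, B3=T, B4=E, B5=F, B6=T
#2 (m=5, s=1, y=5) -> B1->T, B1->T, B1->T, B1->F, B2->T, B2->F, B4->E, B3->F, B5->T; covered: B1=T, B1=F, B2=T, B2=F, B3=F, B4=E, B5=T
#3 (m=5, s=3, y=4) -> B1->T, B1->T, B1->T, B1->F, B2->T, B2->F, B4->E, B3->T, B5->F, B6->T; covered: B1=T, B1=F, B2=T, B2=F, B3=T, B4=E, B5=F, B6=T
#4 (m=5, s=4, y=4) -> B1->T, B1->T, B1->T, B1->F, B2->T, B2->F, B4->E, B3->T, B5->T; covered: B1=T, B1=F, B2=T, B2=F, B3=T, B4=E, B5=T
#5 (m=4, s=5, y=4) -> B1->T, B1->T, B1->T, B1->F, B2->T, B2->F, B4->E, B3->T, B5->T; covered: B1=T, B1=F, B2=T, B2=F, B3=T, B4=E, B5=T
#6 (m=0, s=3, y=4) -> B1->T, B1->T, B1->T, B1->F, B2->T, B2->F, B4->E, B3->T, B5->F, B6->T; covered: B1=T, B1=F, B2=T, B2=F, B3=T, B4=E, B5=F, B6=T
union over all inputs: B1=T, B1=F, B2=T, B2=F, B3=T, B3=F, B4=E, B5=T, B5=F, B6=T (10 outcomes)
no size-1 subset reaches all 10 outcomes (best union: 8/10)
at size 2, {1, 2} reaches all 10 outcomes; every lexicographically earlier size-2 subset fails

Answer: 2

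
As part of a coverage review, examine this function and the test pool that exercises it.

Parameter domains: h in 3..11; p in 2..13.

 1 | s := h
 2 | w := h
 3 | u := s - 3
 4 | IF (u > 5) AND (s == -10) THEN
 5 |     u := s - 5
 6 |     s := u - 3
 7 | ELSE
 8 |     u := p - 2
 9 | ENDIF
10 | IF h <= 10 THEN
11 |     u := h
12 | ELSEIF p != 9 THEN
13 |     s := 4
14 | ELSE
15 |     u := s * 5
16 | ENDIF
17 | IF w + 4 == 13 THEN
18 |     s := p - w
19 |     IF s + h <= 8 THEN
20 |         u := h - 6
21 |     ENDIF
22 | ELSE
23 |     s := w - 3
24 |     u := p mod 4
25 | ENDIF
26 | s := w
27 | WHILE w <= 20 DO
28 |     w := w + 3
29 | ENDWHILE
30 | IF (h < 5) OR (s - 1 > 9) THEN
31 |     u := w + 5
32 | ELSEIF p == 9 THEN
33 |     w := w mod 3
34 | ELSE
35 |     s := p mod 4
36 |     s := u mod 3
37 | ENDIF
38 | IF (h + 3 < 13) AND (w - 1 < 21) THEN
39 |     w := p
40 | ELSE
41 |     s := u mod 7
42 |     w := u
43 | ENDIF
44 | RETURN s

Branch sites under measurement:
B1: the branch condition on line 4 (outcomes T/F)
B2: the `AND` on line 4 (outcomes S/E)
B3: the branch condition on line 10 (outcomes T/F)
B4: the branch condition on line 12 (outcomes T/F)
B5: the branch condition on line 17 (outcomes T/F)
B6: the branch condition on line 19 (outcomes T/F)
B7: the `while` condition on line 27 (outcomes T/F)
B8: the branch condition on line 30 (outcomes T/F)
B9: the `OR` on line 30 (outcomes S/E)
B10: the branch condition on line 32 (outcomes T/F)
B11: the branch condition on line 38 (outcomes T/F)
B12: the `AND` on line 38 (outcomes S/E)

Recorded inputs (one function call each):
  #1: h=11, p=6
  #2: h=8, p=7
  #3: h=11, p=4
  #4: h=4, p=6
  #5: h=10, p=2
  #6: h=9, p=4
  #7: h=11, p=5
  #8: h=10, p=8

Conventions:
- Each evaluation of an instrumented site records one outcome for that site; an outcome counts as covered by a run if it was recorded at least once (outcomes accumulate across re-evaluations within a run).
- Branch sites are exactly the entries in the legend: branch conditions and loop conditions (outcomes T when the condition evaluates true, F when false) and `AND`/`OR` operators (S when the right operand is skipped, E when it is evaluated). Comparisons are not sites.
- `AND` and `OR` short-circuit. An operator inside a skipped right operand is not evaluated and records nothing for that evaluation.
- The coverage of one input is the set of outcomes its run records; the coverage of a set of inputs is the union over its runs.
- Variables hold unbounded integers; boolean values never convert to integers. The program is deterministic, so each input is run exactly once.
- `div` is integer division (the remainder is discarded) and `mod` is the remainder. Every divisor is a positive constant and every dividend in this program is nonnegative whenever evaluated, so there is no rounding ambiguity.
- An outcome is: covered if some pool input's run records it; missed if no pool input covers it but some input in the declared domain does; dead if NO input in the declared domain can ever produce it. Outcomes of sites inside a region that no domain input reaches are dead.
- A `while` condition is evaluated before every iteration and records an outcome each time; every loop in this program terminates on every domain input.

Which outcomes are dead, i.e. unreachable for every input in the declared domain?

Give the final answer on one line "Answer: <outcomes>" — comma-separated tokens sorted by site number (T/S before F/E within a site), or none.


checking every outcome against all 108 domain inputs:
  B1=T: never recorded by any domain input -> dead
  reachable outcomes have witnesses, e.g. B1=F (e.g. h=3, p=2), B2=S (e.g. h=3, p=2), B2=E (e.g. h=9, p=2), B3=T (e.g. h=3, p=2)
Answer: B1=T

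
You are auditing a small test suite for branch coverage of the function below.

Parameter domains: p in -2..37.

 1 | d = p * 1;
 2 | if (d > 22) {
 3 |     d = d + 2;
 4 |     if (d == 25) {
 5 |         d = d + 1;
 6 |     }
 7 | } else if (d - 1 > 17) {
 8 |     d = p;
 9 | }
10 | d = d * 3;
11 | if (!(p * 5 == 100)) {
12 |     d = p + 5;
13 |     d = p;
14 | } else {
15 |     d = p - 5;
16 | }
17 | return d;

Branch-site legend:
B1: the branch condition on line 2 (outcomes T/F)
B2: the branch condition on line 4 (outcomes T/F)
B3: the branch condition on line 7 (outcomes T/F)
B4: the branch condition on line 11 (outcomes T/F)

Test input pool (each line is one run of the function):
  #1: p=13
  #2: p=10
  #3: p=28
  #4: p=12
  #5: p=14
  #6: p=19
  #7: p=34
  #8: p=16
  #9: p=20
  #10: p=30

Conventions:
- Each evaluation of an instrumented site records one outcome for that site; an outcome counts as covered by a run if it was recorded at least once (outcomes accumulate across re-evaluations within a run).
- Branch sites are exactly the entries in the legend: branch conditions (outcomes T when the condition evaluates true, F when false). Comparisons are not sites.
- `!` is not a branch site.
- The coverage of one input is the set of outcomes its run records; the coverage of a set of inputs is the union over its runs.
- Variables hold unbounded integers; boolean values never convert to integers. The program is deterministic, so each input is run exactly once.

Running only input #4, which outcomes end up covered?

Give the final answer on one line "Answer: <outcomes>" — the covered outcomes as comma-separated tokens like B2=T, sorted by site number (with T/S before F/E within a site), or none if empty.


Simulating input #4 (p=12) step by step:
  B1->F, B3->F, B4->T
distinct outcomes covered: B1=F, B3=F, B4=T
Answer: B1=F, B3=F, B4=T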